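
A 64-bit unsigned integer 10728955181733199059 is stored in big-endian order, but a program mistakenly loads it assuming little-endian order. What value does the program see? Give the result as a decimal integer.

15221124072322098324

10728955181733199059 in 64-bit hexadecimal is 0x94E4E7E4B24B3CD3.
Stored big-endian, the bytes at ascending addresses are 94 E4 E7 E4 B2 4B 3C D3.
Read back as little-endian, the first byte is least significant, giving 0xD33C4BB2E4E7E494.
0xD33C4BB2E4E7E494 = 15221124072322098324.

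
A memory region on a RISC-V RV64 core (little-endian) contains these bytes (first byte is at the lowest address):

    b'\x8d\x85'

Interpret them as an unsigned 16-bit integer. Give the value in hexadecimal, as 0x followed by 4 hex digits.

0x858D

In little-endian order the low byte comes first in memory.
Reassemble most-significant byte first: 85 8D → 0x858D.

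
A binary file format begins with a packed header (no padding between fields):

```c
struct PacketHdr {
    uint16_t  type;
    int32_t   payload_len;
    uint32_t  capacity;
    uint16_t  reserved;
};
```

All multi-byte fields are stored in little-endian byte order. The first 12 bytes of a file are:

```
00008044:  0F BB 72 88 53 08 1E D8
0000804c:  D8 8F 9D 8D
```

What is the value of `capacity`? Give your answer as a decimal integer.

2413352990

`capacity` follows `type` (2 B), `payload_len` (4 B), so it starts at offset 2 + 4 = 6 and occupies 4 bytes.
Bytes at offsets 6..9: 1E D8 D8 8F.
Little-endian: lowest address holds the least-significant byte.
Reassemble most-significant byte first: 8F D8 D8 1E → 0x8FD8D81E.
0x8FD8D81E = 2413352990.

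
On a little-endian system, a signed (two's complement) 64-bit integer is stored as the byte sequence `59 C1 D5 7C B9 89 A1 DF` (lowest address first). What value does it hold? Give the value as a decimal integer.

Little-endian: lowest address holds the least-significant byte.
Reassemble most-significant byte first: DF A1 89 B9 7C D5 C1 59 → 0xDFA189B97CD5C159.
Top bit is set, so as a signed 64-bit value this is 0xDFA189B97CD5C159 − 2^64 = -2332431702244867751.

-2332431702244867751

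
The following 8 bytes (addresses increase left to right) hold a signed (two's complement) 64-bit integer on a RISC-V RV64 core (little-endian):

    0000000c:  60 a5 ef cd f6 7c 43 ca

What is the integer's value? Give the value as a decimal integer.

-3872113855149660832

Little-endian stores the least-significant byte at the lowest address.
Reassemble most-significant byte first: CA 43 7C F6 CD EF A5 60 → 0xCA437CF6CDEFA560.
Top bit is set, so as a signed 64-bit value this is 0xCA437CF6CDEFA560 − 2^64 = -3872113855149660832.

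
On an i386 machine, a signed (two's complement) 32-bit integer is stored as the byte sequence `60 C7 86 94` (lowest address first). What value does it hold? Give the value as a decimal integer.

Little-endian stores the least-significant byte at the lowest address.
Reassemble most-significant byte first: 94 86 C7 60 → 0x9486C760.
Top bit is set, so as a signed 32-bit value this is 0x9486C760 − 2^32 = -1803106464.

-1803106464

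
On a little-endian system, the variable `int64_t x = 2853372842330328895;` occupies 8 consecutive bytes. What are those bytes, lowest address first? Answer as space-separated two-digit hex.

2853372842330328895 in hexadecimal, padded to 64 bits, is 0x2799377B76D88F3F.
Split into bytes (most-significant first): 27 99 37 7B 76 D8 8F 3F.
Little-endian stores the least-significant byte at the lowest address.
So at ascending addresses the bytes are 3F 8F D8 76 7B 37 99 27.

3F 8F D8 76 7B 37 99 27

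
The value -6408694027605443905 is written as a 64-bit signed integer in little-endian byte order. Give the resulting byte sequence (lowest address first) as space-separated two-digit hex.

Two's complement of -6408694027605443905 in 64 bits: 6408694027605443905 = 0x58F041436D970541; invert → 0xA70FBEBC9268FABE; add 1 → 0xA70FBEBC9268FABF.
Split into bytes (most-significant first): A7 0F BE BC 92 68 FA BF.
Little-endian stores the least-significant byte at the lowest address.
So at ascending addresses the bytes are BF FA 68 92 BC BE 0F A7.

BF FA 68 92 BC BE 0F A7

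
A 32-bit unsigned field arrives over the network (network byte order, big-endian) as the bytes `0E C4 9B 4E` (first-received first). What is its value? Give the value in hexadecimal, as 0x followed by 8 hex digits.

In big-endian order the high byte comes first in memory.
The bytes are already most-significant first: 0x0EC49B4E.

0x0EC49B4E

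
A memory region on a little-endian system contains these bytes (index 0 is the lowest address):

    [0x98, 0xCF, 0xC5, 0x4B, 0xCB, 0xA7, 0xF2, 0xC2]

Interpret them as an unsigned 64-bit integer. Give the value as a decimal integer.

14047474679313452952

Little-endian: lowest address holds the least-significant byte.
Reassemble most-significant byte first: C2 F2 A7 CB 4B C5 CF 98 → 0xC2F2A7CB4BC5CF98.
0xC2F2A7CB4BC5CF98 = 14047474679313452952.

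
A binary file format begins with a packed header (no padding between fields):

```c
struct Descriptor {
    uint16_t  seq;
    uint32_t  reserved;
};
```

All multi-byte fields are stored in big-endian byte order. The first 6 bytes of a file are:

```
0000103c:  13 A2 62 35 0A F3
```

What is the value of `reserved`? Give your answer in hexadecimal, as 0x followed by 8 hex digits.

`reserved` follows `seq` (2 bytes), so it starts at byte offset 2 and occupies 4 bytes.
Bytes at offsets 2..5: 62 35 0A F3.
Big-endian: lowest address holds the most-significant byte.
The bytes are already most-significant first: 0x62350AF3.

0x62350AF3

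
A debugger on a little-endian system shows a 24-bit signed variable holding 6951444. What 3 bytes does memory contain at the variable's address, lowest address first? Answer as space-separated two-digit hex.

6951444 in hexadecimal, padded to 24 bits, is 0x6A1214.
Split into bytes (most-significant first): 6A 12 14.
In little-endian order the low byte comes first in memory.
So at ascending addresses the bytes are 14 12 6A.

14 12 6A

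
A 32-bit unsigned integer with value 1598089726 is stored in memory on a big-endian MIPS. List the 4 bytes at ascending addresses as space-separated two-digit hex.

1598089726 in hexadecimal, padded to 32 bits, is 0x5F40E9FE.
Split into bytes (most-significant first): 5F 40 E9 FE.
In big-endian order the high byte comes first in memory.
So the memory order matches the most-significant-first order: 5F 40 E9 FE.

5F 40 E9 FE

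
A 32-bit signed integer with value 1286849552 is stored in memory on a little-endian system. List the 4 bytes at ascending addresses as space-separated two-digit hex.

1286849552 in hexadecimal, padded to 32 bits, is 0x4CB3C410.
Split into bytes (most-significant first): 4C B3 C4 10.
Little-endian stores the least-significant byte at the lowest address.
So at ascending addresses the bytes are 10 C4 B3 4C.

10 C4 B3 4C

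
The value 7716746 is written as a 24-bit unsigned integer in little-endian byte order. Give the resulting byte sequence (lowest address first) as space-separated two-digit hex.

8A BF 75

7716746 in hexadecimal, padded to 24 bits, is 0x75BF8A.
Split into bytes (most-significant first): 75 BF 8A.
In little-endian order the low byte comes first in memory.
So at ascending addresses the bytes are 8A BF 75.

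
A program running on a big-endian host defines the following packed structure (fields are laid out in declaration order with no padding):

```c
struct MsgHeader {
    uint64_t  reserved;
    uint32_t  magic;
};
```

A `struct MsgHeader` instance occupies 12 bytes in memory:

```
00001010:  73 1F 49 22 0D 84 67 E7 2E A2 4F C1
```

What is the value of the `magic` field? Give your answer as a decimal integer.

`magic` follows `reserved` (8 bytes), so it starts at byte offset 8 and occupies 4 bytes.
Bytes at offsets 8..11: 2E A2 4F C1.
Big-endian: lowest address holds the most-significant byte.
The bytes are already most-significant first: 0x2EA24FC1.
0x2EA24FC1 = 782389185.

782389185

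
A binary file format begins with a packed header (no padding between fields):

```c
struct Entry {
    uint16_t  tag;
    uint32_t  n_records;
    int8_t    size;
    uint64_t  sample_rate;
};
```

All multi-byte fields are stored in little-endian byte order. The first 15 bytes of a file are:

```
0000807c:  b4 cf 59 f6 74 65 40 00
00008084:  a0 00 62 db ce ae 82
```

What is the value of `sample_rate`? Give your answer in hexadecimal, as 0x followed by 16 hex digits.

`sample_rate` follows `tag` (2 B), `n_records` (4 B), `size` (1 B), so it starts at offset 2 + 4 + 1 = 7 and occupies 8 bytes.
Bytes at offsets 7..14: 00 A0 00 62 DB CE AE 82.
Little-endian: lowest address holds the least-significant byte.
Reassemble most-significant byte first: 82 AE CE DB 62 00 A0 00 → 0x82AECEDB6200A000.

0x82AECEDB6200A000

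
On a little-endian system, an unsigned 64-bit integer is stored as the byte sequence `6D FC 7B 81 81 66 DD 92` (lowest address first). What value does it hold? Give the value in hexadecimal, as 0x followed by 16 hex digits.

0x92DD6681817BFC6D

Little-endian: lowest address holds the least-significant byte.
Reassemble most-significant byte first: 92 DD 66 81 81 7B FC 6D → 0x92DD6681817BFC6D.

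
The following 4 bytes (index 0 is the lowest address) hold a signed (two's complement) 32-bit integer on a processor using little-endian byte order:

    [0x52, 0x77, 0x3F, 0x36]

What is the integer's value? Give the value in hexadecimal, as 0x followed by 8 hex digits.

0x363F7752

In little-endian order the low byte comes first in memory.
Reassemble most-significant byte first: 36 3F 77 52 → 0x363F7752.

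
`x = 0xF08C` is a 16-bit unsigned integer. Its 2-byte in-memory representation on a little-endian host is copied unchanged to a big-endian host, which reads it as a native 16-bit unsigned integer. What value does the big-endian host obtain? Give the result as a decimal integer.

Stored little-endian, the bytes at ascending addresses are 8C F0.
Read back as big-endian, the last byte is least significant, giving 0x8CF0.
0x8CF0 = 36080.

36080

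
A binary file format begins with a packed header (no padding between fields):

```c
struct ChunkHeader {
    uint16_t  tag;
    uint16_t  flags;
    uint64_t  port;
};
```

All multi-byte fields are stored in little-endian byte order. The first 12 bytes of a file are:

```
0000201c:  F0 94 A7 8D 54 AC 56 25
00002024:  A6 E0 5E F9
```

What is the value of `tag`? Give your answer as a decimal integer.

`tag` is the first field, at byte offset 0, occupying 2 bytes.
Bytes at offsets 0..1: F0 94.
In little-endian order the low byte comes first in memory.
Reassemble most-significant byte first: 94 F0 → 0x94F0.
0x94F0 = 38128.

38128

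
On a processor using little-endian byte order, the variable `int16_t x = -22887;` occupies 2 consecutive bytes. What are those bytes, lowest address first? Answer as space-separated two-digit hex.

Two's complement of -22887 in 16 bits: 22887 = 0x5967; invert → 0xA698; add 1 → 0xA699.
Split into bytes (most-significant first): A6 99.
Little-endian stores the least-significant byte at the lowest address.
So at ascending addresses the bytes are 99 A6.

99 A6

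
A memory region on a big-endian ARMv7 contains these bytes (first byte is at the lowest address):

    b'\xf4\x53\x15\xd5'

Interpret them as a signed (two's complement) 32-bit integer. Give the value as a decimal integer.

-195881515

Big-endian stores the most-significant byte at the lowest address.
The bytes are already most-significant first: 0xF45315D5.
Top bit is set, so as a signed 32-bit value this is 0xF45315D5 − 2^32 = -195881515.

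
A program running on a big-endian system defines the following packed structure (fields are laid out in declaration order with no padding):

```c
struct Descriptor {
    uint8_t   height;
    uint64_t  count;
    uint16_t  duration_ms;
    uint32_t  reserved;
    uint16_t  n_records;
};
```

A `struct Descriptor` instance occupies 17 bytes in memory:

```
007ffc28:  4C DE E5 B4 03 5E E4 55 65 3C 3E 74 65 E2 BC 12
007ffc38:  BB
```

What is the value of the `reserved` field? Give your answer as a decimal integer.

`reserved` follows `height` (1 B), `count` (8 B), `duration_ms` (2 B), so it starts at offset 1 + 8 + 2 = 11 and occupies 4 bytes.
Bytes at offsets 11..14: 74 65 E2 BC.
Big-endian: lowest address holds the most-significant byte.
The bytes are already most-significant first: 0x7465E2BC.
0x7465E2BC = 1952834236.

1952834236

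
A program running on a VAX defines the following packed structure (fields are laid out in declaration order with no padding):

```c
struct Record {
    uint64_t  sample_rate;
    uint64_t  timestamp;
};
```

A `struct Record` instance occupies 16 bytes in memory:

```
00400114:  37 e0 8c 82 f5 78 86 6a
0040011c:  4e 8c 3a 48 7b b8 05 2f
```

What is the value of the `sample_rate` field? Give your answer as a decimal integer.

7675955610752180279

`sample_rate` is the first field, at byte offset 0, occupying 8 bytes.
Bytes at offsets 0..7: 37 E0 8C 82 F5 78 86 6A.
In little-endian order the low byte comes first in memory.
Reassemble most-significant byte first: 6A 86 78 F5 82 8C E0 37 → 0x6A8678F5828CE037.
0x6A8678F5828CE037 = 7675955610752180279.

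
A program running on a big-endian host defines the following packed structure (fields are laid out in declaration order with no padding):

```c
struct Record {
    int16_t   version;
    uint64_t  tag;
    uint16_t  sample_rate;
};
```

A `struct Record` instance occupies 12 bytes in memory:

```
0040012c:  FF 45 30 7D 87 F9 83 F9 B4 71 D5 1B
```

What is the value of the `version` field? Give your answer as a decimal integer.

`version` is the first field, at byte offset 0, occupying 2 bytes.
Bytes at offsets 0..1: FF 45.
Big-endian: lowest address holds the most-significant byte.
The bytes are already most-significant first: 0xFF45.
Top bit is set, so as a signed 16-bit value this is 0xFF45 − 2^16 = -187.

-187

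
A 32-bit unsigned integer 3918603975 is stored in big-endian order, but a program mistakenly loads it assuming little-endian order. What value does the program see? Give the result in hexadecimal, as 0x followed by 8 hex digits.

3918603975 in 32-bit hexadecimal is 0xE99126C7.
Stored big-endian, the bytes at ascending addresses are E9 91 26 C7.
Read back as little-endian, the first byte is least significant, giving 0xC72691E9.

0xC72691E9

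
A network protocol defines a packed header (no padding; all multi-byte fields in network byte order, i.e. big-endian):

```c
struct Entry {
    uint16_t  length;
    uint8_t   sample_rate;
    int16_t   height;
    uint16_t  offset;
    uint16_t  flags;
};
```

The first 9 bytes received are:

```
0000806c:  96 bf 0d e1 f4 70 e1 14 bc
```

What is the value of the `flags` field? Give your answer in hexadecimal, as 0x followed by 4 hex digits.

0x14BC

`flags` follows `length` (2 B), `sample_rate` (1 B), `height` (2 B), `offset` (2 B), so it starts at offset 2 + 1 + 2 + 2 = 7 and occupies 2 bytes.
Bytes at offsets 7..8: 14 BC.
Big-endian stores the most-significant byte at the lowest address.
The bytes are already most-significant first: 0x14BC.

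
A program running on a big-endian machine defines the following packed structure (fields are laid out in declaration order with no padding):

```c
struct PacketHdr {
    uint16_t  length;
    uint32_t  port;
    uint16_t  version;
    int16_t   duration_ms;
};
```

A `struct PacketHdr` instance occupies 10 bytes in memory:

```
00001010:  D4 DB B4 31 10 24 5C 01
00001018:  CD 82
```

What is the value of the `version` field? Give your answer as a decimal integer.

23553

`version` follows `length` (2 B), `port` (4 B), so it starts at offset 2 + 4 = 6 and occupies 2 bytes.
Bytes at offsets 6..7: 5C 01.
Big-endian: lowest address holds the most-significant byte.
The bytes are already most-significant first: 0x5C01.
0x5C01 = 23553.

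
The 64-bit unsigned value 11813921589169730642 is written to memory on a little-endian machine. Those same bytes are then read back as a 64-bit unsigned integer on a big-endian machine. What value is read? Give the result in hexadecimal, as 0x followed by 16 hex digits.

11813921589169730642 in 64-bit hexadecimal is 0xA3F37B17AEC7B452.
Stored little-endian, the bytes at ascending addresses are 52 B4 C7 AE 17 7B F3 A3.
Read back as big-endian, the last byte is least significant, giving 0x52B4C7AE177BF3A3.

0x52B4C7AE177BF3A3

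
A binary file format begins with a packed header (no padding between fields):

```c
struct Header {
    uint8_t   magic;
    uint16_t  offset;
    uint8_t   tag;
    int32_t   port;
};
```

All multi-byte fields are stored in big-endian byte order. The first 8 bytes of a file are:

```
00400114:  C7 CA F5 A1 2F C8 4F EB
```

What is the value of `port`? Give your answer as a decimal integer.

`port` follows `magic` (1 B), `offset` (2 B), `tag` (1 B), so it starts at offset 1 + 2 + 1 = 4 and occupies 4 bytes.
Bytes at offsets 4..7: 2F C8 4F EB.
In big-endian order the high byte comes first in memory.
The bytes are already most-significant first: 0x2FC84FEB.
0x2FC84FEB = 801656811.

801656811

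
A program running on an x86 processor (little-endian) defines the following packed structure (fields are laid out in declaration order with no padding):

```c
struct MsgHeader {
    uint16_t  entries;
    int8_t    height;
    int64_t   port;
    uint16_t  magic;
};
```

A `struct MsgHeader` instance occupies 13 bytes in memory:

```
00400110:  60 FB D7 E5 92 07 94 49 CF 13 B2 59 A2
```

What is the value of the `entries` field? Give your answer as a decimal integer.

64352

`entries` is the first field, at byte offset 0, occupying 2 bytes.
Bytes at offsets 0..1: 60 FB.
Little-endian: lowest address holds the least-significant byte.
Reassemble most-significant byte first: FB 60 → 0xFB60.
0xFB60 = 64352.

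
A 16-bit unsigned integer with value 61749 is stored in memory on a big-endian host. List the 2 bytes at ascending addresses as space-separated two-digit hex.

61749 in hexadecimal, padded to 16 bits, is 0xF135.
Split into bytes (most-significant first): F1 35.
In big-endian order the high byte comes first in memory.
So the memory order matches the most-significant-first order: F1 35.

F1 35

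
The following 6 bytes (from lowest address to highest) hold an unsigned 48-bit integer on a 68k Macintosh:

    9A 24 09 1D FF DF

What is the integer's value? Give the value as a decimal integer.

Big-endian: lowest address holds the most-significant byte.
The bytes are already most-significant first: 0x9A24091DFFDF.
0x9A24091DFFDF = 169479562461151.

169479562461151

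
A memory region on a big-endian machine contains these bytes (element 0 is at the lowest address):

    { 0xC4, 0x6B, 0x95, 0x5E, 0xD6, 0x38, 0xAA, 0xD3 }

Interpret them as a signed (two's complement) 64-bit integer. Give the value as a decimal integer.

-4293173585214133549

In big-endian order the high byte comes first in memory.
The bytes are already most-significant first: 0xC46B955ED638AAD3.
Top bit is set, so as a signed 64-bit value this is 0xC46B955ED638AAD3 − 2^64 = -4293173585214133549.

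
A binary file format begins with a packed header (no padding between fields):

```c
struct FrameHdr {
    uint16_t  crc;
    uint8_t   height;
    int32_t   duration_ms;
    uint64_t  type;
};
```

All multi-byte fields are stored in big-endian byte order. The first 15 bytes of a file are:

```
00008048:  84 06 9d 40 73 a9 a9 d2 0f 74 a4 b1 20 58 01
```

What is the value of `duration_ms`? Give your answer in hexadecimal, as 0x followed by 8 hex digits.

0x4073A9A9

`duration_ms` follows `crc` (2 B), `height` (1 B), so it starts at offset 2 + 1 = 3 and occupies 4 bytes.
Bytes at offsets 3..6: 40 73 A9 A9.
Big-endian stores the most-significant byte at the lowest address.
The bytes are already most-significant first: 0x4073A9A9.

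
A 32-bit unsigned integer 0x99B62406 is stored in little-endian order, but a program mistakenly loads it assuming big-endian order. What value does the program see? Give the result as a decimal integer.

103069337

Stored little-endian, the bytes at ascending addresses are 06 24 B6 99.
Read back as big-endian, the last byte is least significant, giving 0x0624B699.
0x0624B699 = 103069337.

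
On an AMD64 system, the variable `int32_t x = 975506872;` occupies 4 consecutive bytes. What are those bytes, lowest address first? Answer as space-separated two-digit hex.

975506872 in hexadecimal, padded to 32 bits, is 0x3A250DB8.
Split into bytes (most-significant first): 3A 25 0D B8.
Little-endian: lowest address holds the least-significant byte.
So at ascending addresses the bytes are B8 0D 25 3A.

B8 0D 25 3A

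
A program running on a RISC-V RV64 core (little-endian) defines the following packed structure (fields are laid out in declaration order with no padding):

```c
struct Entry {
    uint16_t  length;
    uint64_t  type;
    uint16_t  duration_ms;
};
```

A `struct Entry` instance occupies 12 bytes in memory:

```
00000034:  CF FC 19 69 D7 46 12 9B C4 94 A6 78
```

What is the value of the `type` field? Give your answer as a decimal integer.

`type` follows `length` (2 bytes), so it starts at byte offset 2 and occupies 8 bytes.
Bytes at offsets 2..9: 19 69 D7 46 12 9B C4 94.
Little-endian: lowest address holds the least-significant byte.
Reassemble most-significant byte first: 94 C4 9B 12 46 D7 69 19 → 0x94C49B1246D76919.
0x94C49B1246D76919 = 10719863515848861977.

10719863515848861977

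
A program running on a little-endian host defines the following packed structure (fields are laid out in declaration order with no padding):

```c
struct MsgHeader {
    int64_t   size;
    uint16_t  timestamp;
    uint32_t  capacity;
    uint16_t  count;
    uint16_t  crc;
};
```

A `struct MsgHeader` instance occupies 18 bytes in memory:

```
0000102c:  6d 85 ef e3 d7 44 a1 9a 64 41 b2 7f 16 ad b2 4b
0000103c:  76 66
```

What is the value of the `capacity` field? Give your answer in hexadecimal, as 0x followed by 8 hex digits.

`capacity` follows `size` (8 B), `timestamp` (2 B), so it starts at offset 8 + 2 = 10 and occupies 4 bytes.
Bytes at offsets 10..13: B2 7F 16 AD.
In little-endian order the low byte comes first in memory.
Reassemble most-significant byte first: AD 16 7F B2 → 0xAD167FB2.

0xAD167FB2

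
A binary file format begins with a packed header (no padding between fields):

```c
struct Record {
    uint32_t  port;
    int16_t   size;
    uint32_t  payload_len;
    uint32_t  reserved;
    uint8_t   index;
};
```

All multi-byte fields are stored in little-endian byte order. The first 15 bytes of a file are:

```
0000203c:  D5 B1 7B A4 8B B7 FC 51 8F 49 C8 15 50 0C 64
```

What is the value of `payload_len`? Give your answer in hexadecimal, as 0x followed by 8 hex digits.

0x498F51FC

`payload_len` follows `port` (4 B), `size` (2 B), so it starts at offset 4 + 2 = 6 and occupies 4 bytes.
Bytes at offsets 6..9: FC 51 8F 49.
Little-endian stores the least-significant byte at the lowest address.
Reassemble most-significant byte first: 49 8F 51 FC → 0x498F51FC.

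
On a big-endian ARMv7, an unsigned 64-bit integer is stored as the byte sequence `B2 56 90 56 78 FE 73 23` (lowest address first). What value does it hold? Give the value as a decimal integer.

12850617287819817763

Big-endian: lowest address holds the most-significant byte.
The bytes are already most-significant first: 0xB256905678FE7323.
0xB256905678FE7323 = 12850617287819817763.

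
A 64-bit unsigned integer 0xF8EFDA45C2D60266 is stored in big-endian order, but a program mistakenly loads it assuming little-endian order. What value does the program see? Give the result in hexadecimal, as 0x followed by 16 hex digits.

Stored big-endian, the bytes at ascending addresses are F8 EF DA 45 C2 D6 02 66.
Read back as little-endian, the first byte is least significant, giving 0x6602D6C245DAEFF8.

0x6602D6C245DAEFF8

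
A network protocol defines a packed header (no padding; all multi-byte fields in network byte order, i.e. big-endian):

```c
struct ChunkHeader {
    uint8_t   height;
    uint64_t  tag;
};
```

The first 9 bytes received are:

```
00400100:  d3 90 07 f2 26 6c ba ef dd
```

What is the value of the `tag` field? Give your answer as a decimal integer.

10378530113145466845

`tag` follows `height` (1 byte), so it starts at byte offset 1 and occupies 8 bytes.
Bytes at offsets 1..8: 90 07 F2 26 6C BA EF DD.
In big-endian order the high byte comes first in memory.
The bytes are already most-significant first: 0x9007F2266CBAEFDD.
0x9007F2266CBAEFDD = 10378530113145466845.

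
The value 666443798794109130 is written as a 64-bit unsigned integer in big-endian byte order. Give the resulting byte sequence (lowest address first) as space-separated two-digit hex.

09 3F AF 1A A1 E2 80 CA

666443798794109130 in hexadecimal, padded to 64 bits, is 0x093FAF1AA1E280CA.
Split into bytes (most-significant first): 09 3F AF 1A A1 E2 80 CA.
Big-endian: lowest address holds the most-significant byte.
So the memory order matches the most-significant-first order: 09 3F AF 1A A1 E2 80 CA.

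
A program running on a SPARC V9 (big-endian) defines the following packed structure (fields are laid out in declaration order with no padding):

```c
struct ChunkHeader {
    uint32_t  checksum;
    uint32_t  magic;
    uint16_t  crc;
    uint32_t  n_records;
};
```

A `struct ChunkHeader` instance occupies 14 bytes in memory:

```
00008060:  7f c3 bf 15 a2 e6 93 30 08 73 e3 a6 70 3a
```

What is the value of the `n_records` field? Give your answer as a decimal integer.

3819335738

`n_records` follows `checksum` (4 B), `magic` (4 B), `crc` (2 B), so it starts at offset 4 + 4 + 2 = 10 and occupies 4 bytes.
Bytes at offsets 10..13: E3 A6 70 3A.
Big-endian: lowest address holds the most-significant byte.
The bytes are already most-significant first: 0xE3A6703A.
0xE3A6703A = 3819335738.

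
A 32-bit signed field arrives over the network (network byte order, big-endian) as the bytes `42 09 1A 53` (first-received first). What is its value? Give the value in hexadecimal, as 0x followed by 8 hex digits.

Big-endian: lowest address holds the most-significant byte.
The bytes are already most-significant first: 0x42091A53.

0x42091A53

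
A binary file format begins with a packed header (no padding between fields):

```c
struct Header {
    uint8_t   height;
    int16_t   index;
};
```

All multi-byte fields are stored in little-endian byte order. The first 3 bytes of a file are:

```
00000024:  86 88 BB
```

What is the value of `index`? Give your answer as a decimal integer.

`index` follows `height` (1 byte), so it starts at byte offset 1 and occupies 2 bytes.
Bytes at offsets 1..2: 88 BB.
In little-endian order the low byte comes first in memory.
Reassemble most-significant byte first: BB 88 → 0xBB88.
Top bit is set, so as a signed 16-bit value this is 0xBB88 − 2^16 = -17528.

-17528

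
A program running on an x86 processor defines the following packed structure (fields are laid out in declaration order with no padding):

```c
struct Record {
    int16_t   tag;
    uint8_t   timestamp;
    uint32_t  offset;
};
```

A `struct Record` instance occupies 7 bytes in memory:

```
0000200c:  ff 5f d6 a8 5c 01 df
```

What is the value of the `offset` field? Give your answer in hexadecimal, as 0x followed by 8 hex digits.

`offset` follows `tag` (2 B), `timestamp` (1 B), so it starts at offset 2 + 1 = 3 and occupies 4 bytes.
Bytes at offsets 3..6: A8 5C 01 DF.
In little-endian order the low byte comes first in memory.
Reassemble most-significant byte first: DF 01 5C A8 → 0xDF015CA8.

0xDF015CA8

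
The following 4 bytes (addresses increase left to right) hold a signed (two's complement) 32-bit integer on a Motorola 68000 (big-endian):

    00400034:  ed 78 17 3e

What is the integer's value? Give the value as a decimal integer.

-310896834

Big-endian: lowest address holds the most-significant byte.
The bytes are already most-significant first: 0xED78173E.
Top bit is set, so as a signed 32-bit value this is 0xED78173E − 2^32 = -310896834.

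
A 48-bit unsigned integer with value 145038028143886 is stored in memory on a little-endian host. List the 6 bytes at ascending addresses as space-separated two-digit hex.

145038028143886 in hexadecimal, padded to 48 bits, is 0x83E94C257D0E.
Split into bytes (most-significant first): 83 E9 4C 25 7D 0E.
In little-endian order the low byte comes first in memory.
So at ascending addresses the bytes are 0E 7D 25 4C E9 83.

0E 7D 25 4C E9 83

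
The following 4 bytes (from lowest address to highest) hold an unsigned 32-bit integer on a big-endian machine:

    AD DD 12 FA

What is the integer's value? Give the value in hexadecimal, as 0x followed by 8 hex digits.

0xADDD12FA

Big-endian stores the most-significant byte at the lowest address.
The bytes are already most-significant first: 0xADDD12FA.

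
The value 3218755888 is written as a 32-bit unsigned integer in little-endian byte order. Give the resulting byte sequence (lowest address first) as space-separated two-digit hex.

3218755888 in hexadecimal, padded to 32 bits, is 0xBFDA5130.
Split into bytes (most-significant first): BF DA 51 30.
Little-endian: lowest address holds the least-significant byte.
So at ascending addresses the bytes are 30 51 DA BF.

30 51 DA BF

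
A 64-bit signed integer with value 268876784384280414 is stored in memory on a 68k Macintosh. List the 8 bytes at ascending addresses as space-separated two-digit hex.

03 BB 3E 02 C5 93 07 5E

268876784384280414 in hexadecimal, padded to 64 bits, is 0x03BB3E02C593075E.
Split into bytes (most-significant first): 03 BB 3E 02 C5 93 07 5E.
In big-endian order the high byte comes first in memory.
So the memory order matches the most-significant-first order: 03 BB 3E 02 C5 93 07 5E.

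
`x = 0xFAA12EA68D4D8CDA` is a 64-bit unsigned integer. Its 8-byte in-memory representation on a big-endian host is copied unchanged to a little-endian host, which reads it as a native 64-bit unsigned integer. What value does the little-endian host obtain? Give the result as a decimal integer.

Stored big-endian, the bytes at ascending addresses are FA A1 2E A6 8D 4D 8C DA.
Read back as little-endian, the first byte is least significant, giving 0xDA8C4D8DA62EA1FA.
0xDA8C4D8DA62EA1FA = 15748047267781583354.

15748047267781583354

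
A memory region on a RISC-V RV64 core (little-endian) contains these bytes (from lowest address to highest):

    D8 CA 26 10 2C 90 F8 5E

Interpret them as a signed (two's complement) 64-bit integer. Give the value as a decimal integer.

Little-endian stores the least-significant byte at the lowest address.
Reassemble most-significant byte first: 5E F8 90 2C 10 26 CA D8 → 0x5EF8902C1026CAD8.
0x5EF8902C1026CAD8 = 6843378152713407192.

6843378152713407192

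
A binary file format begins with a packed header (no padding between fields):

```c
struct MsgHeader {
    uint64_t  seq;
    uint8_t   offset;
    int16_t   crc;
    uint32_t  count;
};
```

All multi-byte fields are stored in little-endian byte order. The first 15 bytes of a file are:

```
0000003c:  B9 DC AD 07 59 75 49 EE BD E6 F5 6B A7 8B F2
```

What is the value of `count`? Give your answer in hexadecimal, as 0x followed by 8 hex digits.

`count` follows `seq` (8 B), `offset` (1 B), `crc` (2 B), so it starts at offset 8 + 1 + 2 = 11 and occupies 4 bytes.
Bytes at offsets 11..14: 6B A7 8B F2.
Little-endian: lowest address holds the least-significant byte.
Reassemble most-significant byte first: F2 8B A7 6B → 0xF28BA76B.

0xF28BA76B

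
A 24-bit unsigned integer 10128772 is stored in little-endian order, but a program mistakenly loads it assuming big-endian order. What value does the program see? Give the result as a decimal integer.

10128772 in 24-bit hexadecimal is 0x9A8D84.
Stored little-endian, the bytes at ascending addresses are 84 8D 9A.
Read back as big-endian, the last byte is least significant, giving 0x848D9A.
0x848D9A = 8687002.

8687002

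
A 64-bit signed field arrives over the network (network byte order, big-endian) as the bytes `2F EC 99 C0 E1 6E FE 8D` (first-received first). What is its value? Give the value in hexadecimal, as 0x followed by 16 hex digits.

In big-endian order the high byte comes first in memory.
The bytes are already most-significant first: 0x2FEC99C0E16EFE8D.

0x2FEC99C0E16EFE8D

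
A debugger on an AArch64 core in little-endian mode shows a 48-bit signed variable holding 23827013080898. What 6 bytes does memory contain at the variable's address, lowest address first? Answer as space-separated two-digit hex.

42 97 A6 A8 AB 15

23827013080898 in hexadecimal, padded to 48 bits, is 0x15ABA8A69742.
Split into bytes (most-significant first): 15 AB A8 A6 97 42.
In little-endian order the low byte comes first in memory.
So at ascending addresses the bytes are 42 97 A6 A8 AB 15.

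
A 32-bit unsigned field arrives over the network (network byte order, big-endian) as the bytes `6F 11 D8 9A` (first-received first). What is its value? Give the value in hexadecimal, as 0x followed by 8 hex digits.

0x6F11D89A

Big-endian stores the most-significant byte at the lowest address.
The bytes are already most-significant first: 0x6F11D89A.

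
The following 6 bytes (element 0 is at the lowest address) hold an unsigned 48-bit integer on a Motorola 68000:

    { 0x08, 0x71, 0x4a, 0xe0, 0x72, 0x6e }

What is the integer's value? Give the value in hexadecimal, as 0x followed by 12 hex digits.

0x08714AE0726E

Big-endian stores the most-significant byte at the lowest address.
The bytes are already most-significant first: 0x08714AE0726E.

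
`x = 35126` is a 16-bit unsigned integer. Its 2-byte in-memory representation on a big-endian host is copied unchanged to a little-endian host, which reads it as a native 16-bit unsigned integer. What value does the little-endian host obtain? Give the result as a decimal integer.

13961

35126 in 16-bit hexadecimal is 0x8936.
Stored big-endian, the bytes at ascending addresses are 89 36.
Read back as little-endian, the first byte is least significant, giving 0x3689.
0x3689 = 13961.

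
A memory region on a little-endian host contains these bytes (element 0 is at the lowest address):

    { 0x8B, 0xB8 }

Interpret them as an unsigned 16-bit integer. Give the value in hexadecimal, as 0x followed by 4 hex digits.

In little-endian order the low byte comes first in memory.
Reassemble most-significant byte first: B8 8B → 0xB88B.

0xB88B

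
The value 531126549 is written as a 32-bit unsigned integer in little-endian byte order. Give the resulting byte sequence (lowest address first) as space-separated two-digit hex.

15 59 A8 1F

531126549 in hexadecimal, padded to 32 bits, is 0x1FA85915.
Split into bytes (most-significant first): 1F A8 59 15.
Little-endian: lowest address holds the least-significant byte.
So at ascending addresses the bytes are 15 59 A8 1F.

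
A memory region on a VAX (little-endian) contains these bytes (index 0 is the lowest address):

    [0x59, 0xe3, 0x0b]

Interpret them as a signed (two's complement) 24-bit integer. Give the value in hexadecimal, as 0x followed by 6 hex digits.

0x0BE359

Little-endian stores the least-significant byte at the lowest address.
Reassemble most-significant byte first: 0B E3 59 → 0x0BE359.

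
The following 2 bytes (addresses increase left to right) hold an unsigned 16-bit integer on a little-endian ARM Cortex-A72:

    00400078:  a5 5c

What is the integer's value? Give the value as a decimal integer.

23717

Little-endian stores the least-significant byte at the lowest address.
Reassemble most-significant byte first: 5C A5 → 0x5CA5.
0x5CA5 = 23717.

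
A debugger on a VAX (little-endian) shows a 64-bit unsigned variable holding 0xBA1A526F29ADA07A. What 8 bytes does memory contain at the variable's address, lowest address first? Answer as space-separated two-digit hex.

Split into bytes (most-significant first): BA 1A 52 6F 29 AD A0 7A.
In little-endian order the low byte comes first in memory.
So at ascending addresses the bytes are 7A A0 AD 29 6F 52 1A BA.

7A A0 AD 29 6F 52 1A BA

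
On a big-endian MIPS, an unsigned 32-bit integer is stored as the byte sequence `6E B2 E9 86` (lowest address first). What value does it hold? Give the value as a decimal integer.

1857218950

In big-endian order the high byte comes first in memory.
The bytes are already most-significant first: 0x6EB2E986.
0x6EB2E986 = 1857218950.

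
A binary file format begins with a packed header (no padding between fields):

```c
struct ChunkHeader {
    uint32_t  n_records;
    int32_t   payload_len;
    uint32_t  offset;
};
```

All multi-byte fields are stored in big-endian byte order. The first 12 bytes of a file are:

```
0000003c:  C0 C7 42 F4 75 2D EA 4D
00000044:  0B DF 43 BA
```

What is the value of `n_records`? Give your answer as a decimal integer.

3234284276

`n_records` is the first field, at byte offset 0, occupying 4 bytes.
Bytes at offsets 0..3: C0 C7 42 F4.
In big-endian order the high byte comes first in memory.
The bytes are already most-significant first: 0xC0C742F4.
0xC0C742F4 = 3234284276.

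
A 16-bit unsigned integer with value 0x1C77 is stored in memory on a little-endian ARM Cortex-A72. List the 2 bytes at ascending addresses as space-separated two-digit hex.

Split into bytes (most-significant first): 1C 77.
Little-endian stores the least-significant byte at the lowest address.
So at ascending addresses the bytes are 77 1C.

77 1C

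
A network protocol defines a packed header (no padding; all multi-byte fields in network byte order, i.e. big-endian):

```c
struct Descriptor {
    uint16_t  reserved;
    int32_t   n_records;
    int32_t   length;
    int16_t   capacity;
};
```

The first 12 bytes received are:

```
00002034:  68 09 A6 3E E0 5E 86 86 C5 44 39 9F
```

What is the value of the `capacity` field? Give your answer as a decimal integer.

14751

`capacity` follows `reserved` (2 B), `n_records` (4 B), `length` (4 B), so it starts at offset 2 + 4 + 4 = 10 and occupies 2 bytes.
Bytes at offsets 10..11: 39 9F.
In big-endian order the high byte comes first in memory.
The bytes are already most-significant first: 0x399F.
0x399F = 14751.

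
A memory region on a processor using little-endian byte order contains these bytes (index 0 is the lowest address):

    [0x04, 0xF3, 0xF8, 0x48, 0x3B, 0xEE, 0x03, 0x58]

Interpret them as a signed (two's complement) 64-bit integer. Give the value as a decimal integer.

Little-endian: lowest address holds the least-significant byte.
Reassemble most-significant byte first: 58 03 EE 3B 48 F8 F3 04 → 0x5803EE3B48F8F304.
0x5803EE3B48F8F304 = 6342174638662546180.

6342174638662546180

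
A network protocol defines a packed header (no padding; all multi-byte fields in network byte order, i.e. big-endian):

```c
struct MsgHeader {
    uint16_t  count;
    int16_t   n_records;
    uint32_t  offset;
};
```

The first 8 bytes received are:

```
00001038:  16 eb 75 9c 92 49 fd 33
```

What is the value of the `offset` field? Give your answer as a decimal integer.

`offset` follows `count` (2 B), `n_records` (2 B), so it starts at offset 2 + 2 = 4 and occupies 4 bytes.
Bytes at offsets 4..7: 92 49 FD 33.
Big-endian: lowest address holds the most-significant byte.
The bytes are already most-significant first: 0x9249FD33.
0x9249FD33 = 2454322483.

2454322483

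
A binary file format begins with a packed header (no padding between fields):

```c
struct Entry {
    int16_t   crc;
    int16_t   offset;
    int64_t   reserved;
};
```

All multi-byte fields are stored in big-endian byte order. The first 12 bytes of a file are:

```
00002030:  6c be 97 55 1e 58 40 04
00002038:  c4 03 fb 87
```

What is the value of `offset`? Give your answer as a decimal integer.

`offset` follows `crc` (2 bytes), so it starts at byte offset 2 and occupies 2 bytes.
Bytes at offsets 2..3: 97 55.
Big-endian: lowest address holds the most-significant byte.
The bytes are already most-significant first: 0x9755.
Top bit is set, so as a signed 16-bit value this is 0x9755 − 2^16 = -26795.

-26795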